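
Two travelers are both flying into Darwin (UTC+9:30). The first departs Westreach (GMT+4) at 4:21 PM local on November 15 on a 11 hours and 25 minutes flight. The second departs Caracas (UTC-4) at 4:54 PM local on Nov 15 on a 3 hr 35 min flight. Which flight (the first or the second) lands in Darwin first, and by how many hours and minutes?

the first, by 43 minutes

Flight 1 in UTC: 4:21 PM − 4:00 = 12:21 PM on Nov 15.
+11 hours and 25 minutes → arrive 11:46 PM UTC on Nov 15.
Flight 2 in UTC: 4:54 PM + 4:00 = 8:54 PM on Nov 15.
+3 hours 35 minutes → arrive 12:29 AM UTC on Nov 16.
Flight 1 lands earlier by 43 minutes.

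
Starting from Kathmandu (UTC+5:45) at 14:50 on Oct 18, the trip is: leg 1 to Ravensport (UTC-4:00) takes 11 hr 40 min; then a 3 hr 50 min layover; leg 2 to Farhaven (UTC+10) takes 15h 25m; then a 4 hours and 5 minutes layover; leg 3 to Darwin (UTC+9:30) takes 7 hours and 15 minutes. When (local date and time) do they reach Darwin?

12:50 on October 20

Convert departure to UTC: 14:50 − 5:45 = 09:05 UTC on Oct 18.
Add 11 hours 40 minutes leg 1 → 20:45 UTC.
Add 3 hours 50 minutes layover in Ravensport → 00:35 UTC (Oct 19).
Add 15 hours and 25 minutes leg 2 → 16:00 UTC.
Add 4 hours and 5 minutes layover in Farhaven → 20:05 UTC.
Add 7 hours 15 minutes leg 3 → 03:20 UTC (Oct 20).
Darwin is UTC+9:30, so local arrival = 03:20 + 9:30 = 12:50 on Oct 20.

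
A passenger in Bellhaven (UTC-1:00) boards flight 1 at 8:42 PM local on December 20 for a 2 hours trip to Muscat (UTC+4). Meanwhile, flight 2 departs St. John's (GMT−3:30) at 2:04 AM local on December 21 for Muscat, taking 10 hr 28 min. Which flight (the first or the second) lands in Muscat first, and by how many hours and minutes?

the first, by 16 hours 20 minutes

Flight 1 in UTC: 8:42 PM + 1:00 = 9:42 PM on Dec 20.
+2 hours → arrive 11:42 PM UTC on Dec 20.
Flight 2 in UTC: 2:04 AM + 3:30 = 5:34 AM on Dec 21.
+10 hours and 28 minutes → arrive 4:02 PM UTC on Dec 21.
Flight 1 lands earlier by 16 hours 20 minutes.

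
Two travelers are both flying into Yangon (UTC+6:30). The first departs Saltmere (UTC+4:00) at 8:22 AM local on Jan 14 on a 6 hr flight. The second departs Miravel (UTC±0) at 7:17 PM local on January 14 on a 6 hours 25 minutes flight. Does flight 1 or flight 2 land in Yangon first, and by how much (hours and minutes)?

the first, by 15 hours 20 minutes

Flight 1 in UTC: 8:22 AM − 4:00 = 4:22 AM on Jan 14.
+6 hours → arrive 10:22 AM UTC on Jan 14.
Flight 2 departs at 7:17 PM UTC (Jan 14).
+6 hours and 25 minutes → arrive 1:42 AM UTC on Jan 15.
Flight 1 lands earlier by 15 hours 20 minutes.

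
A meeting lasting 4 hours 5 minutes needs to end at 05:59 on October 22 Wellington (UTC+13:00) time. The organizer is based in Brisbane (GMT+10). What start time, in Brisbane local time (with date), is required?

22:54 on Oct 21

Target end time in UTC: 05:59 − 13:00 = 16:59 on Oct 21.
Subtract 4 hours and 5 minutes → start 12:54 UTC on Oct 21.
Brisbane is UTC+10:00: 12:54 + 10:00 = 22:54 on Oct 21.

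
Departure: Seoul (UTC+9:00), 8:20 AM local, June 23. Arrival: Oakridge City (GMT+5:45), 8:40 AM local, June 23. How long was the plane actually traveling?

3 hours 35 minutes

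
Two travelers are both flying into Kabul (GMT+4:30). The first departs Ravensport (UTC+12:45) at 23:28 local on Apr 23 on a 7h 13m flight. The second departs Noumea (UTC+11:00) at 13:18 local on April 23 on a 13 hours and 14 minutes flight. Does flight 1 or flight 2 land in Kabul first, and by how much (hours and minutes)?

the second, by 2 hours 24 minutes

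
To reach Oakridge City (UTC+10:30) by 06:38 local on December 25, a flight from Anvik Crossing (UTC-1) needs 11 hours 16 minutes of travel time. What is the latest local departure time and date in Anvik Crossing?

07:52 on December 24

Target arrival in UTC: 06:38 − 10:30 = 20:08 on Dec 24.
Subtract 11 hours and 16 minutes → departure 08:52 UTC on Dec 24.
Anvik Crossing is UTC−1:00: 08:52 − 1:00 = 07:52 on Dec 24.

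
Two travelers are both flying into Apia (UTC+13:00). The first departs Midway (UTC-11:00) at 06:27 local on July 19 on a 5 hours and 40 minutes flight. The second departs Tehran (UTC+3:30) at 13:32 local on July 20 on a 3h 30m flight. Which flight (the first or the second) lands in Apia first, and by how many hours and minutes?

the first, by 14 hours 25 minutes

Flight 1 in UTC: 06:27 + 11:00 = 17:27 on Jul 19.
+5 hours 40 minutes → arrive 23:07 UTC on Jul 19.
Flight 2 in UTC: 13:32 − 3:30 = 10:02 on Jul 20.
+3 hours 30 minutes → arrive 13:32 UTC on Jul 20.
Flight 1 lands earlier by 14 hours 25 minutes.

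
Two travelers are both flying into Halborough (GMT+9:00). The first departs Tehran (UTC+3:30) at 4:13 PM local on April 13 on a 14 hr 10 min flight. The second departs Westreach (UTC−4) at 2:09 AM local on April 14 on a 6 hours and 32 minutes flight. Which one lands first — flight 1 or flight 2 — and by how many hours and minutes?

Flight 1 in UTC: 4:13 PM − 3:30 = 12:43 PM on Apr 13.
+14 hours 10 minutes → arrive 2:53 AM UTC on Apr 14.
Flight 2 in UTC: 2:09 AM + 4:00 = 6:09 AM on Apr 14.
+6 hours and 32 minutes → arrive 12:41 PM UTC on Apr 14.
Flight 1 lands earlier by 9 hours 48 minutes.

the first, by 9 hours 48 minutes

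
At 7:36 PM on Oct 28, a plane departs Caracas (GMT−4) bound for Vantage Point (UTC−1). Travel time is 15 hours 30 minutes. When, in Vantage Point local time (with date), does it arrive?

Convert departure to UTC: 7:36 PM + 4:00 = 11:36 PM UTC on Oct 28.
Add 15 hours and 30 minutes travel time → 3:06 PM UTC (Oct 29).
Vantage Point is UTC−1:00, so local arrival = 3:06 PM − 1:00 = 2:06 PM on Oct 29.

2:06 PM on Oct 29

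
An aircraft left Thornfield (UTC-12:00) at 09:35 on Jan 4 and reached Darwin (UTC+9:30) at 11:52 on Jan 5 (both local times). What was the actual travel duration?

4 hours 47 minutes

Darwin is 21:30 ahead of Thornfield.
Clock-face elapsed time (ignoring zones) is 26 hours 17 minutes.
Actual elapsed = 26 hours 17 minutes − 21:30 = 4 hours 47 minutes.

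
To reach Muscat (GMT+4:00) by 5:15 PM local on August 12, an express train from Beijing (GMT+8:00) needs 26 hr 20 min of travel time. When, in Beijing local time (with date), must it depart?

Target arrival in UTC: 5:15 PM − 4:00 = 1:15 PM on Aug 12.
Subtract 26 hours and 20 minutes → departure 10:55 AM UTC on Aug 11.
Beijing is UTC+8:00: 10:55 AM + 8:00 = 6:55 PM on Aug 11.

6:55 PM on Aug 11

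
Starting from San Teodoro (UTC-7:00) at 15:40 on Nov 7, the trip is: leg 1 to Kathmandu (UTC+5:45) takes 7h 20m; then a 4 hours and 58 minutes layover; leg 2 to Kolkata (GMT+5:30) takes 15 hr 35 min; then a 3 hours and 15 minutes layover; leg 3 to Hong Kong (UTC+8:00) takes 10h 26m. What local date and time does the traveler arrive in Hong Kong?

Convert departure to UTC: 15:40 + 7:00 = 22:40 UTC on Nov 7.
Add 7 hours and 20 minutes leg 1 → 06:00 UTC (Nov 8).
Add 4 hours and 58 minutes layover in Kathmandu → 10:58 UTC.
Add 15 hours 35 minutes leg 2 → 02:33 UTC (Nov 9).
Add 3 hours 15 minutes layover in Kolkata → 05:48 UTC.
Add 10 hours and 26 minutes leg 3 → 16:14 UTC.
Hong Kong is UTC+8:00, so local arrival = 16:14 + 8:00 = 00:14 on Nov 10.

00:14 on Nov 10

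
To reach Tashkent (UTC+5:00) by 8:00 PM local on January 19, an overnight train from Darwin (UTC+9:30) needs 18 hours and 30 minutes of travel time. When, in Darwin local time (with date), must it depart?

Target arrival in UTC: 8:00 PM − 5:00 = 3:00 PM on Jan 19.
Subtract 18 hours and 30 minutes → departure 8:30 PM UTC on Jan 18.
Darwin is UTC+9:30: 8:30 PM + 9:30 = 6:00 AM on Jan 19.

6:00 AM on Jan 19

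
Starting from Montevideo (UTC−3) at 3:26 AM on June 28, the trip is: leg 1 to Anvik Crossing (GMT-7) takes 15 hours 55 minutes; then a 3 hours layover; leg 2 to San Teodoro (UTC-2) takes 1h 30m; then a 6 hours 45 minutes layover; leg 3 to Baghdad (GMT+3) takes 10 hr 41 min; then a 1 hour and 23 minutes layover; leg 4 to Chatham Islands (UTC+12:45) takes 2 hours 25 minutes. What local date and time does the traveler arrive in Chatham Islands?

Convert departure to UTC: 3:26 AM + 3:00 = 6:26 AM UTC on Jun 28.
Add 15 hours 55 minutes leg 1 → 10:21 PM UTC.
Add 3 hours layover in Anvik Crossing → 1:21 AM UTC (Jun 29).
Add 1 hour 30 minutes leg 2 → 2:51 AM UTC.
Add 6 hours and 45 minutes layover in San Teodoro → 9:36 AM UTC.
Add 10 hours 41 minutes leg 3 → 8:17 PM UTC.
Add 1 hour 23 minutes layover in Baghdad → 9:40 PM UTC.
Add 2 hours and 25 minutes leg 4 → 12:05 AM UTC (Jun 30).
Chatham Islands is UTC+12:45, so local arrival = 12:05 AM + 12:45 = 12:50 PM on Jun 30.

12:50 PM on Jun 30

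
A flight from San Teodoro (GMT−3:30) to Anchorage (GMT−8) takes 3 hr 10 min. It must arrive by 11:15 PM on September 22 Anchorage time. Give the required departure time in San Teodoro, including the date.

12:35 AM on Sep 23

Target arrival in UTC: 11:15 PM + 8:00 = 7:15 AM on Sep 23.
Subtract 3 hours and 10 minutes → departure 4:05 AM UTC on Sep 23.
San Teodoro is UTC−3:30: 4:05 AM − 3:30 = 12:35 AM on Sep 23.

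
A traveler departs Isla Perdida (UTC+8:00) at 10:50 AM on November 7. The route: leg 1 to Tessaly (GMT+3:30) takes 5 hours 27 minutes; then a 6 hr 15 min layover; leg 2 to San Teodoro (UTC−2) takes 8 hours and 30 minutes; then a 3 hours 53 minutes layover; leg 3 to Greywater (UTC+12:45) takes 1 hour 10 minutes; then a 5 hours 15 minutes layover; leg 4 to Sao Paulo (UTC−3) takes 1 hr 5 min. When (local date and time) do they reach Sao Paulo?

7:25 AM on Nov 8

Convert departure to UTC: 10:50 AM − 8:00 = 2:50 AM UTC on Nov 7.
Add 5 hours and 27 minutes leg 1 → 8:17 AM UTC.
Add 6 hours and 15 minutes layover in Tessaly → 2:32 PM UTC.
Add 8 hours and 30 minutes leg 2 → 11:02 PM UTC.
Add 3 hours and 53 minutes layover in San Teodoro → 2:55 AM UTC (Nov 8).
Add 1 hour and 10 minutes leg 3 → 4:05 AM UTC.
Add 5 hours 15 minutes layover in Greywater → 9:20 AM UTC.
Add 1 hour 5 minutes leg 4 → 10:25 AM UTC.
Sao Paulo is UTC−3:00, so local arrival = 10:25 AM − 3:00 = 7:25 AM on Nov 8.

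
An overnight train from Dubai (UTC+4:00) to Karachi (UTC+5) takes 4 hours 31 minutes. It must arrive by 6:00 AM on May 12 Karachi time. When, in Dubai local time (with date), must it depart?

12:29 AM on May 12

Target arrival in UTC: 6:00 AM − 5:00 = 1:00 AM on May 12.
Subtract 4 hours 31 minutes → departure 8:29 PM UTC on May 11.
Dubai is UTC+4:00: 8:29 PM + 4:00 = 12:29 AM on May 12.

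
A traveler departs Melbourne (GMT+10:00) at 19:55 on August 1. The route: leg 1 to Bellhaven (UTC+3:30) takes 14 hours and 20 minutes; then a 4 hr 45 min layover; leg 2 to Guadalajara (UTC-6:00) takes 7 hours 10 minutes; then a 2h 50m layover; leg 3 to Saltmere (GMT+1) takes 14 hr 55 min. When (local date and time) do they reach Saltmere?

Convert departure to UTC: 19:55 − 10:00 = 09:55 UTC on Aug 1.
Add 14 hours and 20 minutes leg 1 → 00:15 UTC (Aug 2).
Add 4 hours and 45 minutes layover in Bellhaven → 05:00 UTC.
Add 7 hours 10 minutes leg 2 → 12:10 UTC.
Add 2 hours 50 minutes layover in Guadalajara → 15:00 UTC.
Add 14 hours and 55 minutes leg 3 → 05:55 UTC (Aug 3).
Saltmere is UTC+1:00, so local arrival = 05:55 + 1:00 = 06:55 on Aug 3.

06:55 on August 3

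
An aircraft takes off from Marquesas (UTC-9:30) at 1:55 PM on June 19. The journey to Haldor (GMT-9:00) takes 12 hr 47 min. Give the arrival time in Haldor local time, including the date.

Convert departure to UTC: 1:55 PM + 9:30 = 11:25 PM UTC on Jun 19.
Add 12 hours 47 minutes travel time → 12:12 PM UTC (Jun 20).
Haldor is UTC−9:00, so local arrival = 12:12 PM − 9:00 = 3:12 AM on Jun 20.

3:12 AM on Jun 20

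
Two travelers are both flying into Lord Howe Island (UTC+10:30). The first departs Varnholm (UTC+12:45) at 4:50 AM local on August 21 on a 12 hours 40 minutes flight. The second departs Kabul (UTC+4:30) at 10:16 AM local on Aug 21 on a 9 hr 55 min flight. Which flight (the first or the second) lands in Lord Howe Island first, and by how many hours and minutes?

the first, by 10 hours 56 minutes

Flight 1 in UTC: 4:50 AM − 12:45 = 4:05 PM on Aug 20.
+12 hours and 40 minutes → arrive 4:45 AM UTC on Aug 21.
Flight 2 in UTC: 10:16 AM − 4:30 = 5:46 AM on Aug 21.
+9 hours and 55 minutes → arrive 3:41 PM UTC on Aug 21.
Flight 1 lands earlier by 10 hours 56 minutes.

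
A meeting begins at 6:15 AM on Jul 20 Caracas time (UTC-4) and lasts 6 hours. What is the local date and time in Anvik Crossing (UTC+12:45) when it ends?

Convert start to UTC: 6:15 AM + 4:00 = 10:15 AM UTC on Jul 20.
Add 6 hours duration → 4:15 PM UTC.
Anvik Crossing is UTC+12:45, so local end time = 4:15 PM + 12:45 = 5:00 AM on Jul 21.

5:00 AM on Jul 21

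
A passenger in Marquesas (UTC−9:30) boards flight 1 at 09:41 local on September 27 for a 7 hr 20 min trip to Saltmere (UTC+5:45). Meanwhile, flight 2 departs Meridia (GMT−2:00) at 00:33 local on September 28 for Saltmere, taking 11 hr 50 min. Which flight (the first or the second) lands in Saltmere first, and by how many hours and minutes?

the first, by 11 hours 52 minutes

Flight 1 in UTC: 09:41 + 9:30 = 19:11 on Sep 27.
+7 hours 20 minutes → arrive 02:31 UTC on Sep 28.
Flight 2 in UTC: 00:33 + 2:00 = 02:33 on Sep 28.
+11 hours and 50 minutes → arrive 14:23 UTC on Sep 28.
Flight 1 lands earlier by 11 hours 52 minutes.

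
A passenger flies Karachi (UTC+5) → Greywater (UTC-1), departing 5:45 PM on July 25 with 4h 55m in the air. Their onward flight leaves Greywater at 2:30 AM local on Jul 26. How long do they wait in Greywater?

9 hours 50 minutes

Convert departure to UTC: 5:45 PM − 5:00 = 12:45 PM UTC on Jul 25.
Add 4 hours 55 minutes flight time → 5:40 PM UTC.
Greywater is UTC−1:00, so local arrival = 5:40 PM − 1:00 = 4:40 PM on Jul 25.
Layover = 2:30 AM − 4:40 PM (+1 day) = 9 hours 50 minutes.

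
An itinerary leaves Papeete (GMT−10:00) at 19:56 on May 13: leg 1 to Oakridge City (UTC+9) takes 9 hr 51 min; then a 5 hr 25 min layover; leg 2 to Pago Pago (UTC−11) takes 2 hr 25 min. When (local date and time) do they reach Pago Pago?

Convert departure to UTC: 19:56 + 10:00 = 05:56 UTC on May 14.
Add 9 hours and 51 minutes leg 1 → 15:47 UTC.
Add 5 hours 25 minutes layover in Oakridge City → 21:12 UTC.
Add 2 hours 25 minutes leg 2 → 23:37 UTC.
Pago Pago is UTC−11:00, so local arrival = 23:37 − 11:00 = 12:37 on May 14.

12:37 on May 14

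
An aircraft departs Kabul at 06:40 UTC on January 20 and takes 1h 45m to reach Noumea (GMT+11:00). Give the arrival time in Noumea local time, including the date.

19:25 on Jan 20

Departure is given in UTC: 06:40 on Jan 20.
Add 1 hour 45 minutes → 08:25 UTC.
Noumea is UTC+11:00: 08:25 + 11:00 = 19:25 on Jan 20.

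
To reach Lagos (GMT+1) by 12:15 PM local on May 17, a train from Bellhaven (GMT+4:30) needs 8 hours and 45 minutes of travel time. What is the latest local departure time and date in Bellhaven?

7:00 AM on May 17

Target arrival in UTC: 12:15 PM − 1:00 = 11:15 AM on May 17.
Subtract 8 hours and 45 minutes → departure 2:30 AM UTC on May 17.
Bellhaven is UTC+4:30: 2:30 AM + 4:30 = 7:00 AM on May 17.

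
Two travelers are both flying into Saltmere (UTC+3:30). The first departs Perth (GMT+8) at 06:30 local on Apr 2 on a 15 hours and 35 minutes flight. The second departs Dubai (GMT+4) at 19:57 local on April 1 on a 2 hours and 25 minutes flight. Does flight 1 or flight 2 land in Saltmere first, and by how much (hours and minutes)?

the second, by 19 hours 43 minutes

Flight 1 in UTC: 06:30 − 8:00 = 22:30 on Apr 1.
+15 hours 35 minutes → arrive 14:05 UTC on Apr 2.
Flight 2 in UTC: 19:57 − 4:00 = 15:57 on Apr 1.
+2 hours and 25 minutes → arrive 18:22 UTC on Apr 1.
Flight 2 lands earlier by 19 hours 43 minutes.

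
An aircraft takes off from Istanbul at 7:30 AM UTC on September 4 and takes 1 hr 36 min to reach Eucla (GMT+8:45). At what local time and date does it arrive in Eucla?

Departure is given in UTC: 7:30 AM on Sep 4.
Add 1 hour and 36 minutes → 9:06 AM UTC.
Eucla is UTC+8:45: 9:06 AM + 8:45 = 5:51 PM on Sep 4.

5:51 PM on September 4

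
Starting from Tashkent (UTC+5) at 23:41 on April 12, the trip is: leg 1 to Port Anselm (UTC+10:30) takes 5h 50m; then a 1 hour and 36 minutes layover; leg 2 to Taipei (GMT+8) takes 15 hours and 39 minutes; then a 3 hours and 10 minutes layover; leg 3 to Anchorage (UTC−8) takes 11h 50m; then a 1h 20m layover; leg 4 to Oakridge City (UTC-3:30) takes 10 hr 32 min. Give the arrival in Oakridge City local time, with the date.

Convert departure to UTC: 23:41 − 5:00 = 18:41 UTC on Apr 12.
Add 5 hours 50 minutes leg 1 → 00:31 UTC (Apr 13).
Add 1 hour and 36 minutes layover in Port Anselm → 02:07 UTC.
Add 15 hours 39 minutes leg 2 → 17:46 UTC.
Add 3 hours 10 minutes layover in Taipei → 20:56 UTC.
Add 11 hours and 50 minutes leg 3 → 08:46 UTC (Apr 14).
Add 1 hour and 20 minutes layover in Anchorage → 10:06 UTC.
Add 10 hours and 32 minutes leg 4 → 20:38 UTC.
Oakridge City is UTC−3:30, so local arrival = 20:38 − 3:30 = 17:08 on Apr 14.

17:08 on April 14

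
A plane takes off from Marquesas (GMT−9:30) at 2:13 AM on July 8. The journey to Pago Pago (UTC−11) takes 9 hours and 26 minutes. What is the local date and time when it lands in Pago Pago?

10:09 AM on July 8

Convert departure to UTC: 2:13 AM + 9:30 = 11:43 AM UTC on Jul 8.
Add 9 hours and 26 minutes travel time → 9:09 PM UTC.
Pago Pago is UTC−11:00, so local arrival = 9:09 PM − 11:00 = 10:09 AM on Jul 8.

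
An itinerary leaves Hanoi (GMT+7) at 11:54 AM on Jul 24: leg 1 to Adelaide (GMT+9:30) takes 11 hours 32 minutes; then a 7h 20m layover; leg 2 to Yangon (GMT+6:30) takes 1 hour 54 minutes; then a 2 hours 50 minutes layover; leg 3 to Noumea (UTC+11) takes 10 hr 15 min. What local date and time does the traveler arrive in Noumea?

Convert departure to UTC: 11:54 AM − 7:00 = 4:54 AM UTC on Jul 24.
Add 11 hours 32 minutes leg 1 → 4:26 PM UTC.
Add 7 hours 20 minutes layover in Adelaide → 11:46 PM UTC.
Add 1 hour and 54 minutes leg 2 → 1:40 AM UTC (Jul 25).
Add 2 hours and 50 minutes layover in Yangon → 4:30 AM UTC.
Add 10 hours 15 minutes leg 3 → 2:45 PM UTC.
Noumea is UTC+11:00, so local arrival = 2:45 PM + 11:00 = 1:45 AM on Jul 26.

1:45 AM on Jul 26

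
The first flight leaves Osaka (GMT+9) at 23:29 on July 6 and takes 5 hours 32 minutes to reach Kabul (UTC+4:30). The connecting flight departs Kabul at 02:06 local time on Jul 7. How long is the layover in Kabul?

1 hour 35 minutes

Convert departure to UTC: 23:29 − 9:00 = 14:29 UTC on Jul 6.
Add 5 hours 32 minutes flight time → 20:01 UTC.
Kabul is UTC+4:30, so local arrival = 20:01 + 4:30 = 00:31 on Jul 7.
Layover = 02:06 − 00:31 = 1 hour 35 minutes.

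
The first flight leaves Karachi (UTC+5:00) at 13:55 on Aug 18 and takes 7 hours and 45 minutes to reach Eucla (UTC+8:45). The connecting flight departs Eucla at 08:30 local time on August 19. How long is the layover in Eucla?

Convert departure to UTC: 13:55 − 5:00 = 08:55 UTC on Aug 18.
Add 7 hours and 45 minutes flight time → 16:40 UTC.
Eucla is UTC+8:45, so local arrival = 16:40 + 8:45 = 01:25 on Aug 19.
Layover = 08:30 − 01:25 = 7 hours 5 minutes.

7 hours 5 minutes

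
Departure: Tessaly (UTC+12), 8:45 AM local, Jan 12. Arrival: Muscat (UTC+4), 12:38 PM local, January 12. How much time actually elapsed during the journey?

11 hours 53 minutes

Departure in UTC: 8:45 AM − 12:00 = 8:45 PM on Jan 11.
Arrival in UTC: 12:38 PM − 4:00 = 8:38 AM on Jan 12.
Elapsed = 8:38 AM − 8:45 PM (+1 day) = 11 hours 53 minutes.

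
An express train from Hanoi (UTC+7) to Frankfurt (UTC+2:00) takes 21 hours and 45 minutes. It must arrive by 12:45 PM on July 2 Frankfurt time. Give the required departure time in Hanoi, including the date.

Target arrival in UTC: 12:45 PM − 2:00 = 10:45 AM on Jul 2.
Subtract 21 hours 45 minutes → departure 1:00 PM UTC on Jul 1.
Hanoi is UTC+7:00: 1:00 PM + 7:00 = 8:00 PM on Jul 1.

8:00 PM on July 1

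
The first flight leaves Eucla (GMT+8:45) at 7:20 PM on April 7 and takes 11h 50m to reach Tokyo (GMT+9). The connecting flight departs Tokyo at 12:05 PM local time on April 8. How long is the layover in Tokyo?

4 hours 40 minutes

Convert departure to UTC: 7:20 PM − 8:45 = 10:35 AM UTC on Apr 7.
Add 11 hours and 50 minutes flight time → 10:25 PM UTC.
Tokyo is UTC+9:00, so local arrival = 10:25 PM + 9:00 = 7:25 AM on Apr 8.
Layover = 12:05 PM − 7:25 AM = 4 hours 40 minutes.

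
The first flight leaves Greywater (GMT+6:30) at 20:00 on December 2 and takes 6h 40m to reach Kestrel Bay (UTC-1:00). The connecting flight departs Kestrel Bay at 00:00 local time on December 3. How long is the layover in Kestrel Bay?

Convert departure to UTC: 20:00 − 6:30 = 13:30 UTC on Dec 2.
Add 6 hours 40 minutes flight time → 20:10 UTC.
Kestrel Bay is UTC−1:00, so local arrival = 20:10 − 1:00 = 19:10 on Dec 2.
Layover = 00:00 − 19:10 (+1 day) = 4 hours 50 minutes.

4 hours 50 minutes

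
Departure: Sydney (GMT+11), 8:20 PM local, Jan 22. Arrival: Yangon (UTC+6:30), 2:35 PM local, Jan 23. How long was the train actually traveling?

22 hours 45 minutes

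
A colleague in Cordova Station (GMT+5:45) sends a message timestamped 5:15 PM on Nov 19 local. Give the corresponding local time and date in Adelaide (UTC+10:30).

In UTC: 5:15 PM − 5:45 = 11:30 AM on Nov 19.
Adelaide is UTC+10:30: 11:30 AM + 10:30 = 10:00 PM on Nov 19.

10:00 PM on Nov 19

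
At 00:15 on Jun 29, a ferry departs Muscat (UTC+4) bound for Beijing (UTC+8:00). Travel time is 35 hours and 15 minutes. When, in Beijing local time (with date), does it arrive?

15:30 on June 30

Convert departure to UTC: 00:15 − 4:00 = 20:15 UTC on Jun 28.
Add 35 hours 15 minutes travel time → 07:30 UTC (Jun 30).
Beijing is UTC+8:00, so local arrival = 07:30 + 8:00 = 15:30 on Jun 30.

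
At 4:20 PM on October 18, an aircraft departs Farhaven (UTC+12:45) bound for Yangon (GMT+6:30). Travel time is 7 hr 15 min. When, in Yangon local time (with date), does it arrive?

Convert departure to UTC: 4:20 PM − 12:45 = 3:35 AM UTC on Oct 18.
Add 7 hours 15 minutes travel time → 10:50 AM UTC.
Yangon is UTC+6:30, so local arrival = 10:50 AM + 6:30 = 5:20 PM on Oct 18.

5:20 PM on October 18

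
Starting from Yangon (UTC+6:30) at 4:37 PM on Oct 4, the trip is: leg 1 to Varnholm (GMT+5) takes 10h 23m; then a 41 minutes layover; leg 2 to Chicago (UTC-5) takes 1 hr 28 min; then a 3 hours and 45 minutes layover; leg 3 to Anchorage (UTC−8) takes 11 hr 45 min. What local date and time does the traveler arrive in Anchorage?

Convert departure to UTC: 4:37 PM − 6:30 = 10:07 AM UTC on Oct 4.
Add 10 hours and 23 minutes leg 1 → 8:30 PM UTC.
Add 41 minutes layover in Varnholm → 9:11 PM UTC.
Add 1 hour 28 minutes leg 2 → 10:39 PM UTC.
Add 3 hours and 45 minutes layover in Chicago → 2:24 AM UTC (Oct 5).
Add 11 hours 45 minutes leg 3 → 2:09 PM UTC.
Anchorage is UTC−8:00, so local arrival = 2:09 PM − 8:00 = 6:09 AM on Oct 5.

6:09 AM on Oct 5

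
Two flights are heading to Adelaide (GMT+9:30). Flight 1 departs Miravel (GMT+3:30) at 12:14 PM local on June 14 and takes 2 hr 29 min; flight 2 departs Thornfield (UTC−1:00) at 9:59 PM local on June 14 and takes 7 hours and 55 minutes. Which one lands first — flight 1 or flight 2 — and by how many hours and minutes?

Flight 1 in UTC: 12:14 PM − 3:30 = 8:44 AM on Jun 14.
+2 hours 29 minutes → arrive 11:13 AM UTC on Jun 14.
Flight 2 in UTC: 9:59 PM + 1:00 = 10:59 PM on Jun 14.
+7 hours and 55 minutes → arrive 6:54 AM UTC on Jun 15.
Flight 1 lands earlier by 19 hours 41 minutes.

the first, by 19 hours 41 minutes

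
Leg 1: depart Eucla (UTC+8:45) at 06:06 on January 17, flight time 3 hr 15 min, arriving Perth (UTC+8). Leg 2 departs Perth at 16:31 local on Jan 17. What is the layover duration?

Convert departure to UTC: 06:06 − 8:45 = 21:21 UTC on Jan 16.
Add 3 hours and 15 minutes flight time → 00:36 UTC (Jan 17).
Perth is UTC+8:00, so local arrival = 00:36 + 8:00 = 08:36 on Jan 17.
Layover = 16:31 − 08:36 = 7 hours 55 minutes.

7 hours 55 minutes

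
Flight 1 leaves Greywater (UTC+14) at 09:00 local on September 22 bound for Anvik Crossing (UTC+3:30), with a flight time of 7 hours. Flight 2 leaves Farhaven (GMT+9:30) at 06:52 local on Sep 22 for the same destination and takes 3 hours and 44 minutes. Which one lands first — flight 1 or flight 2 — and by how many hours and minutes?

Flight 1 in UTC: 09:00 − 14:00 = 19:00 on Sep 21.
+7 hours → arrive 02:00 UTC on Sep 22.
Flight 2 in UTC: 06:52 − 9:30 = 21:22 on Sep 21.
+3 hours and 44 minutes → arrive 01:06 UTC on Sep 22.
Flight 2 lands earlier by 54 minutes.

the second, by 54 minutes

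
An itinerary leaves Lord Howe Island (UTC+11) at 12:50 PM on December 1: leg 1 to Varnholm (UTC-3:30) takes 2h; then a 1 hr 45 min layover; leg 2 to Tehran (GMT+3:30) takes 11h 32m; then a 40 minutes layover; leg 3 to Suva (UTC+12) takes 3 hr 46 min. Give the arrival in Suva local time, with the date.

9:33 AM on December 2

Convert departure to UTC: 12:50 PM − 11:00 = 1:50 AM UTC on Dec 1.
Add 2 hours leg 1 → 3:50 AM UTC.
Add 1 hour 45 minutes layover in Varnholm → 5:35 AM UTC.
Add 11 hours 32 minutes leg 2 → 5:07 PM UTC.
Add 40 minutes layover in Tehran → 5:47 PM UTC.
Add 3 hours 46 minutes leg 3 → 9:33 PM UTC.
Suva is UTC+12:00, so local arrival = 9:33 PM + 12:00 = 9:33 AM on Dec 2.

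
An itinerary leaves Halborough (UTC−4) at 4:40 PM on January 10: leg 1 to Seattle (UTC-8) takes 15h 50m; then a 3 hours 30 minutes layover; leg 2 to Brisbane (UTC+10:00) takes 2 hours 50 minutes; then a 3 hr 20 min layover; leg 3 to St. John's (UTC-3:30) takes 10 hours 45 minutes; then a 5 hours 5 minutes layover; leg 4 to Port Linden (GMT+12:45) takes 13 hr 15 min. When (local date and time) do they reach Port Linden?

4:00 PM on January 13

Convert departure to UTC: 4:40 PM + 4:00 = 8:40 PM UTC on Jan 10.
Add 15 hours 50 minutes leg 1 → 12:30 PM UTC (Jan 11).
Add 3 hours and 30 minutes layover in Seattle → 4:00 PM UTC.
Add 2 hours 50 minutes leg 2 → 6:50 PM UTC.
Add 3 hours and 20 minutes layover in Brisbane → 10:10 PM UTC.
Add 10 hours 45 minutes leg 3 → 8:55 AM UTC (Jan 12).
Add 5 hours and 5 minutes layover in St. John's → 2:00 PM UTC.
Add 13 hours 15 minutes leg 4 → 3:15 AM UTC (Jan 13).
Port Linden is UTC+12:45, so local arrival = 3:15 AM + 12:45 = 4:00 PM on Jan 13.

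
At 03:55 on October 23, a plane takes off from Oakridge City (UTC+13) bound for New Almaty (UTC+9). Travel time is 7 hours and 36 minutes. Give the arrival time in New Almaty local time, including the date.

07:31 on October 23

Convert departure to UTC: 03:55 − 13:00 = 14:55 UTC on Oct 22.
Add 7 hours and 36 minutes travel time → 22:31 UTC.
New Almaty is UTC+9:00, so local arrival = 22:31 + 9:00 = 07:31 on Oct 23.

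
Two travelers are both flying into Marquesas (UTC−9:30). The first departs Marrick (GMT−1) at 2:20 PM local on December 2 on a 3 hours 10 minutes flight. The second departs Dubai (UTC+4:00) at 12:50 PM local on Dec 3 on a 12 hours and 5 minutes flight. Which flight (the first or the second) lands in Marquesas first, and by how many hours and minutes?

the first, by 26 hours 25 minutes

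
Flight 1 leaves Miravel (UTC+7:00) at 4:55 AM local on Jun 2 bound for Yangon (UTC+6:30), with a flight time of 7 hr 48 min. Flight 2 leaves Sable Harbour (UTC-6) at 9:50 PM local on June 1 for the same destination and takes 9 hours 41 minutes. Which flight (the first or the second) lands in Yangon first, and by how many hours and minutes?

Flight 1 in UTC: 4:55 AM − 7:00 = 9:55 PM on Jun 1.
+7 hours 48 minutes → arrive 5:43 AM UTC on Jun 2.
Flight 2 in UTC: 9:50 PM + 6:00 = 3:50 AM on Jun 2.
+9 hours 41 minutes → arrive 1:31 PM UTC on Jun 2.
Flight 1 lands earlier by 7 hours 48 minutes.

the first, by 7 hours 48 minutes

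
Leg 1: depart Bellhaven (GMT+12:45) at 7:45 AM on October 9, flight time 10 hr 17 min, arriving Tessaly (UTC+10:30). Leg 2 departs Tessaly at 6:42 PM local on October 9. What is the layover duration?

2 hours 55 minutes

Convert departure to UTC: 7:45 AM − 12:45 = 7:00 PM UTC on Oct 8.
Add 10 hours 17 minutes flight time → 5:17 AM UTC (Oct 9).
Tessaly is UTC+10:30, so local arrival = 5:17 AM + 10:30 = 3:47 PM on Oct 9.
Layover = 6:42 PM − 3:47 PM = 2 hours 55 minutes.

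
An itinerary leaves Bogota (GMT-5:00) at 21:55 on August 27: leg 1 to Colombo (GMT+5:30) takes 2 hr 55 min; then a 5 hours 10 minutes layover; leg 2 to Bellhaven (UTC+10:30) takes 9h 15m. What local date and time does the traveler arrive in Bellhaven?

06:45 on August 29

Convert departure to UTC: 21:55 + 5:00 = 02:55 UTC on Aug 28.
Add 2 hours 55 minutes leg 1 → 05:50 UTC.
Add 5 hours and 10 minutes layover in Colombo → 11:00 UTC.
Add 9 hours 15 minutes leg 2 → 20:15 UTC.
Bellhaven is UTC+10:30, so local arrival = 20:15 + 10:30 = 06:45 on Aug 29.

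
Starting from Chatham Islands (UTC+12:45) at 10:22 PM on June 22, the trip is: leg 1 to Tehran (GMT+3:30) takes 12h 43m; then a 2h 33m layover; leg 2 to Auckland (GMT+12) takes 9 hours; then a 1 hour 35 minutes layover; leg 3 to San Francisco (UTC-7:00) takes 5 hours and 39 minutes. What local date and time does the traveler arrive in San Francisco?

10:07 AM on Jun 23

Convert departure to UTC: 10:22 PM − 12:45 = 9:37 AM UTC on Jun 22.
Add 12 hours and 43 minutes leg 1 → 10:20 PM UTC.
Add 2 hours and 33 minutes layover in Tehran → 12:53 AM UTC (Jun 23).
Add 9 hours leg 2 → 9:53 AM UTC.
Add 1 hour 35 minutes layover in Auckland → 11:28 AM UTC.
Add 5 hours and 39 minutes leg 3 → 5:07 PM UTC.
San Francisco is UTC−7:00, so local arrival = 5:07 PM − 7:00 = 10:07 AM on Jun 23.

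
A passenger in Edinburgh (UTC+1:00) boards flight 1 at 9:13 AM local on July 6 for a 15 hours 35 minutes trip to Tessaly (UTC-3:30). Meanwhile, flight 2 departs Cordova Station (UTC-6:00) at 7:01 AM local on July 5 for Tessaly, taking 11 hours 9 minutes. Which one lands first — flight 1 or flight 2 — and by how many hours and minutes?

the second, by 23 hours 38 minutes

Flight 1 in UTC: 9:13 AM − 1:00 = 8:13 AM on Jul 6.
+15 hours 35 minutes → arrive 11:48 PM UTC on Jul 6.
Flight 2 in UTC: 7:01 AM + 6:00 = 1:01 PM on Jul 5.
+11 hours 9 minutes → arrive 12:10 AM UTC on Jul 6.
Flight 2 lands earlier by 23 hours 38 minutes.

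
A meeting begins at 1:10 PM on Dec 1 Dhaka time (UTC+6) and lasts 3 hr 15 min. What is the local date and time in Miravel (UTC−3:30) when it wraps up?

Convert start to UTC: 1:10 PM − 6:00 = 7:10 AM UTC on Dec 1.
Add 3 hours 15 minutes duration → 10:25 AM UTC.
Miravel is UTC−3:30, so local end time = 10:25 AM − 3:30 = 6:55 AM on Dec 1.

6:55 AM on December 1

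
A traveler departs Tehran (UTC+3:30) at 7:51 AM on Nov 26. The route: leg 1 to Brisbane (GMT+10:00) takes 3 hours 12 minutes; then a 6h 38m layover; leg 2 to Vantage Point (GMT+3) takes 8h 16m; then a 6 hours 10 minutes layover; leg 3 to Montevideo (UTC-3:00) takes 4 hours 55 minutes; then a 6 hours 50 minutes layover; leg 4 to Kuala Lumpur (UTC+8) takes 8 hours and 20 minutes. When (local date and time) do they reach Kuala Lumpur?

Convert departure to UTC: 7:51 AM − 3:30 = 4:21 AM UTC on Nov 26.
Add 3 hours and 12 minutes leg 1 → 7:33 AM UTC.
Add 6 hours and 38 minutes layover in Brisbane → 2:11 PM UTC.
Add 8 hours and 16 minutes leg 2 → 10:27 PM UTC.
Add 6 hours 10 minutes layover in Vantage Point → 4:37 AM UTC (Nov 27).
Add 4 hours and 55 minutes leg 3 → 9:32 AM UTC.
Add 6 hours and 50 minutes layover in Montevideo → 4:22 PM UTC.
Add 8 hours 20 minutes leg 4 → 12:42 AM UTC (Nov 28).
Kuala Lumpur is UTC+8:00, so local arrival = 12:42 AM + 8:00 = 8:42 AM on Nov 28.

8:42 AM on November 28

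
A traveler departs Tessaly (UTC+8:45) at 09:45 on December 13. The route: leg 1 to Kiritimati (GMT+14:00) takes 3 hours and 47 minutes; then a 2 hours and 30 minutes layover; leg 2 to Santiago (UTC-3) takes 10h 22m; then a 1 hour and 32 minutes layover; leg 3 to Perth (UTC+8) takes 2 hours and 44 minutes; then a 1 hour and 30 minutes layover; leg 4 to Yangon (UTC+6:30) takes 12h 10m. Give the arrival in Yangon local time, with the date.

18:05 on December 14

Convert departure to UTC: 09:45 − 8:45 = 01:00 UTC on Dec 13.
Add 3 hours 47 minutes leg 1 → 04:47 UTC.
Add 2 hours and 30 minutes layover in Kiritimati → 07:17 UTC.
Add 10 hours and 22 minutes leg 2 → 17:39 UTC.
Add 1 hour 32 minutes layover in Santiago → 19:11 UTC.
Add 2 hours 44 minutes leg 3 → 21:55 UTC.
Add 1 hour 30 minutes layover in Perth → 23:25 UTC.
Add 12 hours and 10 minutes leg 4 → 11:35 UTC (Dec 14).
Yangon is UTC+6:30, so local arrival = 11:35 + 6:30 = 18:05 on Dec 14.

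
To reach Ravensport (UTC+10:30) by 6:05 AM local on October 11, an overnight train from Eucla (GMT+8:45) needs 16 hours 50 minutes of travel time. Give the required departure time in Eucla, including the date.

Target arrival in UTC: 6:05 AM − 10:30 = 7:35 PM on Oct 10.
Subtract 16 hours and 50 minutes → departure 2:45 AM UTC on Oct 10.
Eucla is UTC+8:45: 2:45 AM + 8:45 = 11:30 AM on Oct 10.

11:30 AM on Oct 10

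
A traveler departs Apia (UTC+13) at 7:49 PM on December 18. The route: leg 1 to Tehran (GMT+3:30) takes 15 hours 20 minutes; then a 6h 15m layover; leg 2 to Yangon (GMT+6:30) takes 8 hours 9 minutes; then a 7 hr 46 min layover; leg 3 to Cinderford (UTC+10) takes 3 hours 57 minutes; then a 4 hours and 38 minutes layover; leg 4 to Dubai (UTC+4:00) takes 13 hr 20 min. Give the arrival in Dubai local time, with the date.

10:14 PM on December 20

Convert departure to UTC: 7:49 PM − 13:00 = 6:49 AM UTC on Dec 18.
Add 15 hours 20 minutes leg 1 → 10:09 PM UTC.
Add 6 hours 15 minutes layover in Tehran → 4:24 AM UTC (Dec 19).
Add 8 hours and 9 minutes leg 2 → 12:33 PM UTC.
Add 7 hours 46 minutes layover in Yangon → 8:19 PM UTC.
Add 3 hours and 57 minutes leg 3 → 12:16 AM UTC (Dec 20).
Add 4 hours and 38 minutes layover in Cinderford → 4:54 AM UTC.
Add 13 hours 20 minutes leg 4 → 6:14 PM UTC.
Dubai is UTC+4:00, so local arrival = 6:14 PM + 4:00 = 10:14 PM on Dec 20.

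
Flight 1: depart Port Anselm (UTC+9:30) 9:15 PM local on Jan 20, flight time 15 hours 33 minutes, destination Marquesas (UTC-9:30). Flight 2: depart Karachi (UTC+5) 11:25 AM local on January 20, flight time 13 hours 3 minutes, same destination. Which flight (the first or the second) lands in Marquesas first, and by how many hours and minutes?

the second, by 7 hours 50 minutes

Flight 1 in UTC: 9:15 PM − 9:30 = 11:45 AM on Jan 20.
+15 hours 33 minutes → arrive 3:18 AM UTC on Jan 21.
Flight 2 in UTC: 11:25 AM − 5:00 = 6:25 AM on Jan 20.
+13 hours and 3 minutes → arrive 7:28 PM UTC on Jan 20.
Flight 2 lands earlier by 7 hours 50 minutes.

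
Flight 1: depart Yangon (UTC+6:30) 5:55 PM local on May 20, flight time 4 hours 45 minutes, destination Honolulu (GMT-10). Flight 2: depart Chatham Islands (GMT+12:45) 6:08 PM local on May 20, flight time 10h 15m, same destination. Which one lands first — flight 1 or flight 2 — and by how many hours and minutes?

Flight 1 in UTC: 5:55 PM − 6:30 = 11:25 AM on May 20.
+4 hours 45 minutes → arrive 4:10 PM UTC on May 20.
Flight 2 in UTC: 6:08 PM − 12:45 = 5:23 AM on May 20.
+10 hours 15 minutes → arrive 3:38 PM UTC on May 20.
Flight 2 lands earlier by 32 minutes.

the second, by 32 minutes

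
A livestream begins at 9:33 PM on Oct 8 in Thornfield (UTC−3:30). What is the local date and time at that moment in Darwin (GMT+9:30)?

10:33 AM on October 9

In UTC: 9:33 PM + 3:30 = 1:03 AM on Oct 9.
Darwin is UTC+9:30: 1:03 AM + 9:30 = 10:33 AM on Oct 9.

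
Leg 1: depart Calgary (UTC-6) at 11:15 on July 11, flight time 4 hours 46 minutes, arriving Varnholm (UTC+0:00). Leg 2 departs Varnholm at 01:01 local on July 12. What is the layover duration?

3 hours

Convert departure to UTC: 11:15 + 6:00 = 17:15 UTC on Jul 11.
Add 4 hours 46 minutes flight time → 22:01 UTC.
Varnholm is UTC+0, so local arrival is the same: 22:01 on Jul 11.
Layover = 01:01 − 22:01 (+1 day) = 3 hours.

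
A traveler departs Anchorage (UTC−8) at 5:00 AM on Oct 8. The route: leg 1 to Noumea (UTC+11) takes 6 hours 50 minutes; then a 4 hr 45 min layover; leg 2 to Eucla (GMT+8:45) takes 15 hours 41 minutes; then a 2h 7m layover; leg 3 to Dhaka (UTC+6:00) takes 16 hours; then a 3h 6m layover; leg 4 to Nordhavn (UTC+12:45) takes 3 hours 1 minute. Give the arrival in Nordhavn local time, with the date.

Convert departure to UTC: 5:00 AM + 8:00 = 1:00 PM UTC on Oct 8.
Add 6 hours and 50 minutes leg 1 → 7:50 PM UTC.
Add 4 hours and 45 minutes layover in Noumea → 12:35 AM UTC (Oct 9).
Add 15 hours 41 minutes leg 2 → 4:16 PM UTC.
Add 2 hours and 7 minutes layover in Eucla → 6:23 PM UTC.
Add 16 hours leg 3 → 10:23 AM UTC (Oct 10).
Add 3 hours and 6 minutes layover in Dhaka → 1:29 PM UTC.
Add 3 hours and 1 minute leg 4 → 4:30 PM UTC.
Nordhavn is UTC+12:45, so local arrival = 4:30 PM + 12:45 = 5:15 AM on Oct 11.

5:15 AM on October 11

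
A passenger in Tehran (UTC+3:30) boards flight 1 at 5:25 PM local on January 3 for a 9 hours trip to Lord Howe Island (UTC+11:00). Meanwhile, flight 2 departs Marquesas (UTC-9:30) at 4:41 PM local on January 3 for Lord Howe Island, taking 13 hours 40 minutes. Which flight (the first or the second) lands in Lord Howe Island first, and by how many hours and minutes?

the first, by 16 hours 56 minutes

Flight 1 in UTC: 5:25 PM − 3:30 = 1:55 PM on Jan 3.
+9 hours → arrive 10:55 PM UTC on Jan 3.
Flight 2 in UTC: 4:41 PM + 9:30 = 2:11 AM on Jan 4.
+13 hours 40 minutes → arrive 3:51 PM UTC on Jan 4.
Flight 1 lands earlier by 16 hours 56 minutes.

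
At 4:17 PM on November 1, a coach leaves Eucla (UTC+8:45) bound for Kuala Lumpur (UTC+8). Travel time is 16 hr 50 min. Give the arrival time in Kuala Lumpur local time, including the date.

8:22 AM on November 2

Convert departure to UTC: 4:17 PM − 8:45 = 7:32 AM UTC on Nov 1.
Add 16 hours and 50 minutes travel time → 12:22 AM UTC (Nov 2).
Kuala Lumpur is UTC+8:00, so local arrival = 12:22 AM + 8:00 = 8:22 AM on Nov 2.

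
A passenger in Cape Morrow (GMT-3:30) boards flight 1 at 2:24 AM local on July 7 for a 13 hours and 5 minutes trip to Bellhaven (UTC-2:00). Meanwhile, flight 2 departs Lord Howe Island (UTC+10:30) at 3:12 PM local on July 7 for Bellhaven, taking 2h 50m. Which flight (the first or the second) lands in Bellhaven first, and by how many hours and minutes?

Flight 1 in UTC: 2:24 AM + 3:30 = 5:54 AM on Jul 7.
+13 hours 5 minutes → arrive 6:59 PM UTC on Jul 7.
Flight 2 in UTC: 3:12 PM − 10:30 = 4:42 AM on Jul 7.
+2 hours 50 minutes → arrive 7:32 AM UTC on Jul 7.
Flight 2 lands earlier by 11 hours 27 minutes.

the second, by 11 hours 27 minutes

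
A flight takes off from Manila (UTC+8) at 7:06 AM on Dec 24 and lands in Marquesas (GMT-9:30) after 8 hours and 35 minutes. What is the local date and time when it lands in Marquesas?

Marquesas is 17:30 behind Manila.
After 8 hours and 35 minutes it is 3:41 PM in Manila.
Shift by the zone difference: 3:41 PM − 17:30 = 10:11 PM on Dec 23 in Marquesas.

10:11 PM on Dec 23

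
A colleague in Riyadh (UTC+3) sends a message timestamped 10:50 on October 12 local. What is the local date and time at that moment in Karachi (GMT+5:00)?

12:50 on October 12

Karachi is 2:00 ahead of Riyadh.
Shift by the zone difference: 10:50 + 2:00 = 12:50 on Oct 12 in Karachi.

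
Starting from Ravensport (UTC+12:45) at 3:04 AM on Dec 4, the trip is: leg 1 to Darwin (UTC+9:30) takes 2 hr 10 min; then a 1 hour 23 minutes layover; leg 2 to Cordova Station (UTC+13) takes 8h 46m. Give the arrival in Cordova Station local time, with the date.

Convert departure to UTC: 3:04 AM − 12:45 = 2:19 PM UTC on Dec 3.
Add 2 hours and 10 minutes leg 1 → 4:29 PM UTC.
Add 1 hour and 23 minutes layover in Darwin → 5:52 PM UTC.
Add 8 hours 46 minutes leg 2 → 2:38 AM UTC (Dec 4).
Cordova Station is UTC+13:00, so local arrival = 2:38 AM + 13:00 = 3:38 PM on Dec 4.

3:38 PM on Dec 4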